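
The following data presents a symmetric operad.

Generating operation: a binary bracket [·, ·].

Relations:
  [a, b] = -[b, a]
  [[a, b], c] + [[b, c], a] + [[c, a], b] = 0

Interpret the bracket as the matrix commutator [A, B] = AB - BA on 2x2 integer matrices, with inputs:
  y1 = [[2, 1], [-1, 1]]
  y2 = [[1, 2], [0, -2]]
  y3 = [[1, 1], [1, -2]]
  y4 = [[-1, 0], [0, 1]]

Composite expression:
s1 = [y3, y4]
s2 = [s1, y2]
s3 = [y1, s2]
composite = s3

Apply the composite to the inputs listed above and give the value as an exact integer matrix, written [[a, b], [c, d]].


[[-12, -14], [-2, 12]]

[y3, y4] = [[0, 2], [-2, 0]]
[[y3, y4], y2] = [[4, -6], [-6, -4]]
[y1, [[y3, y4], y2]] = [[-12, -14], [-2, 12]]


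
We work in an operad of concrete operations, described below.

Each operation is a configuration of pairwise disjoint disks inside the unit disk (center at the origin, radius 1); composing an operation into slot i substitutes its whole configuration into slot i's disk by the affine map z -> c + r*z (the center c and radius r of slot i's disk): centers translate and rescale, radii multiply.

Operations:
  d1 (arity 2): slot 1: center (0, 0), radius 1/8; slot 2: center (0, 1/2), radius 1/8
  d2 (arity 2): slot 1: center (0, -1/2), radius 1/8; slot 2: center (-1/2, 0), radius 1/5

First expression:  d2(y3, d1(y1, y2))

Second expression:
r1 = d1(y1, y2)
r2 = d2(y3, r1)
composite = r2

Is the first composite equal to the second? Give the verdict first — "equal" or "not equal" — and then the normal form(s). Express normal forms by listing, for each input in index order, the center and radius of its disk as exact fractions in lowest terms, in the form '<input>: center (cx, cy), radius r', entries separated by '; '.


equal — both sides give y1: center (-1/2, 0), radius 1/40; y2: center (-1/2, 1/10), radius 1/40; y3: center (0, -1/2), radius 1/8


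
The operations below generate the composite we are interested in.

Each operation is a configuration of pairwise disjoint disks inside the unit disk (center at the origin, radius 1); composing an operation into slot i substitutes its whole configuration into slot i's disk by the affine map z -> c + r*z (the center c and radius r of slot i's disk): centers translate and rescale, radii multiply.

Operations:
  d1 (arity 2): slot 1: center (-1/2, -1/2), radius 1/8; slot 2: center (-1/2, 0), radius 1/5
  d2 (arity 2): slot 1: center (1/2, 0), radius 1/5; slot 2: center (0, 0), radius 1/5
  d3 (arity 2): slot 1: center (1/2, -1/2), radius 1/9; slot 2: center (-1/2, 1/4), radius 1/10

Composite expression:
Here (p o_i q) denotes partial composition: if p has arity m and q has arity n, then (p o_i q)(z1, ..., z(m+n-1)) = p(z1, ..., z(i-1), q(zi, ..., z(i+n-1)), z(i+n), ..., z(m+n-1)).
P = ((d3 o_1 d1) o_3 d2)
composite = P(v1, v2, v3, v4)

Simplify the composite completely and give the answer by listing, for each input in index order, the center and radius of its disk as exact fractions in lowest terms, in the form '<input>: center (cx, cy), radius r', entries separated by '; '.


v1: center (4/9, -5/9), radius 1/72; v2: center (4/9, -1/2), radius 1/45; v3: center (-9/20, 1/4), radius 1/50; v4: center (-1/2, 1/4), radius 1/50


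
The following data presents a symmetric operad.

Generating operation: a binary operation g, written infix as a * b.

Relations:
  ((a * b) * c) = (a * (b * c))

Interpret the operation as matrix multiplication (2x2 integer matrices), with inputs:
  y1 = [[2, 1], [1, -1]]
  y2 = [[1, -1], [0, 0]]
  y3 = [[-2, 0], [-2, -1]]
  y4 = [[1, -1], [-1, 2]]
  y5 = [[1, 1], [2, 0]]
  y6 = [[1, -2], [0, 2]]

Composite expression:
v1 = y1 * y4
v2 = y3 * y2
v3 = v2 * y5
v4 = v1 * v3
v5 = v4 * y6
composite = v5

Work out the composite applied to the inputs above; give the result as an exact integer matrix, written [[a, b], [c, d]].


[[2, -8], [-2, 8]]

(y1 * y4) = [[1, 0], [2, -3]]
(y3 * y2) = [[-2, 2], [-2, 2]]
((y3 * y2) * y5) = [[2, -2], [2, -2]]
((y1 * y4) * ((y3 * y2) * y5)) = [[2, -2], [-2, 2]]
(((y1 * y4) * ((y3 * y2) * y5)) * y6) = [[2, -8], [-2, 8]]


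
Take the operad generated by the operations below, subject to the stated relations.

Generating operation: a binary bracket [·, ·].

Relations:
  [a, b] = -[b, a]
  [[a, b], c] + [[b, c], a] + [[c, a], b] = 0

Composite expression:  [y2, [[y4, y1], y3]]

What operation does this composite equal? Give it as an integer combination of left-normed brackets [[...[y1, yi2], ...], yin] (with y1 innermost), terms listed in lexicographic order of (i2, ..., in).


[[[y1, y4], y3], y2]


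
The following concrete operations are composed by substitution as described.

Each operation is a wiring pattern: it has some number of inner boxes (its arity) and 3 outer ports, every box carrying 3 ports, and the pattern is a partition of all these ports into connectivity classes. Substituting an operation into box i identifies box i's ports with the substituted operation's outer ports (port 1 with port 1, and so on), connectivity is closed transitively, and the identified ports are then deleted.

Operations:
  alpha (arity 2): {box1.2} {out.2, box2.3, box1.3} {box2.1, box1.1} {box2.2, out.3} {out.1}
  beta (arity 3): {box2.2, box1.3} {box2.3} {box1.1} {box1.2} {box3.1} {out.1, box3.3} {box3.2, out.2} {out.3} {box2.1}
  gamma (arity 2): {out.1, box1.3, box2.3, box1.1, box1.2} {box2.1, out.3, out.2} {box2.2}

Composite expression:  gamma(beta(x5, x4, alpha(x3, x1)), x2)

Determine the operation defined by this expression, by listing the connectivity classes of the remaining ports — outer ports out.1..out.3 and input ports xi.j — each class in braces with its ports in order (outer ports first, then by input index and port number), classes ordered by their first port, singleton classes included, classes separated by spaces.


After gluing at gamma, chains via deleted ports link the x-ports.
the subtree at alpha composes to {out.1} {out.2, x1.3, x3.3} {out.3, x1.2} {x1.1, x3.1} {x3.2} on (x3, x1); out.j = own outer ports
the subtree at beta composes to {out.1, x1.2} {out.2, x1.3, x3.3} {out.3} {x1.1, x3.1} {x3.2} {x4.1} {x4.2, x5.3} {x4.3} {x5.1} {x5.2} on (x5, x4, x3, x1); out.j = own outer ports
the subtree at gamma composes to {out.1, x1.2, x1.3, x2.3, x3.3} {out.2, out.3, x2.1} {x1.1, x3.1} {x2.2} {x3.2} {x4.1} {x4.2, x5.3} {x4.3} {x5.1} {x5.2} on (x5, x4, x3, x1, x2); out.j = own outer ports

{out.1, x1.2, x1.3, x2.3, x3.3} {out.2, out.3, x2.1} {x1.1, x3.1} {x2.2} {x3.2} {x4.1} {x4.2, x5.3} {x4.3} {x5.1} {x5.2}


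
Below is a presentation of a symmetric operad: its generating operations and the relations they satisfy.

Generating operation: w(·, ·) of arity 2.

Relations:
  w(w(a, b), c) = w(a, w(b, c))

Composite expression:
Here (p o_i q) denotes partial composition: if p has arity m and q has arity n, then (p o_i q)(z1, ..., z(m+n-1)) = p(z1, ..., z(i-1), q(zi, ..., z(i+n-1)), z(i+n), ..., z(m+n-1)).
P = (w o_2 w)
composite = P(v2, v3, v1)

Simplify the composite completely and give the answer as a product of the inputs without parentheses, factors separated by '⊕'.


Under associativity of w, the answer is the v's in reading order.
w(v3, v1) reduces to v3 ⊕ v1
w(v2, w(v3, v1)) reduces to v2 ⊕ v3 ⊕ v1

v2 ⊕ v3 ⊕ v1


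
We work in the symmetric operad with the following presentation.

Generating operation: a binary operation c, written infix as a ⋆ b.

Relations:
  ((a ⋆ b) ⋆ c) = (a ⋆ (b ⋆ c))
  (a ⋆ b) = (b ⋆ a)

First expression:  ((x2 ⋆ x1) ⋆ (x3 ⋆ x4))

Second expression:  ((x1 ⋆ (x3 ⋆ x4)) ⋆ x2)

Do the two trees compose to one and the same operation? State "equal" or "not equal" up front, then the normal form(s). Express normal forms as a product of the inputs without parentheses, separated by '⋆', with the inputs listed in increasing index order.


The first expression, normalized: x1 ⋆ x2 ⋆ x3 ⋆ x4
The second expression, normalized: x1 ⋆ x2 ⋆ x3 ⋆ x4
The forms coincide; equal.

equal; the common form is x1 ⋆ x2 ⋆ x3 ⋆ x4


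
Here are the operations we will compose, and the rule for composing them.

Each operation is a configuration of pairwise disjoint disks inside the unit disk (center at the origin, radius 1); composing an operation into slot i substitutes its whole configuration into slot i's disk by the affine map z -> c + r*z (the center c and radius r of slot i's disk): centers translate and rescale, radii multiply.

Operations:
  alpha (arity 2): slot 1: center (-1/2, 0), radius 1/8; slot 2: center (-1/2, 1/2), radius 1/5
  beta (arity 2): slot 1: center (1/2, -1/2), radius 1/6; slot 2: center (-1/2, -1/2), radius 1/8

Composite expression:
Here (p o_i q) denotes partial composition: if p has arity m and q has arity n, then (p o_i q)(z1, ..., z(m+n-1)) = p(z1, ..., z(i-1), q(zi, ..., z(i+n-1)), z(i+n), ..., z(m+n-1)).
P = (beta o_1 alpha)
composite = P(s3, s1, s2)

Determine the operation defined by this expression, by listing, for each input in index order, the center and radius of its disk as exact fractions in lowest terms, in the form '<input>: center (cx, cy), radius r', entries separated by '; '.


s1: center (5/12, -5/12), radius 1/30; s2: center (-1/2, -1/2), radius 1/8; s3: center (5/12, -1/2), radius 1/48

Nesting under beta composes maps z -> c + r*z down each s-path.
input s3: applying the 2 nested substitutions gives center (5/12, -1/2), radius 1/48
input s1: applying the 2 nested substitutions gives center (5/12, -5/12), radius 1/30
input s2: applying the 1 nested substitution gives center (-1/2, -1/2), radius 1/8


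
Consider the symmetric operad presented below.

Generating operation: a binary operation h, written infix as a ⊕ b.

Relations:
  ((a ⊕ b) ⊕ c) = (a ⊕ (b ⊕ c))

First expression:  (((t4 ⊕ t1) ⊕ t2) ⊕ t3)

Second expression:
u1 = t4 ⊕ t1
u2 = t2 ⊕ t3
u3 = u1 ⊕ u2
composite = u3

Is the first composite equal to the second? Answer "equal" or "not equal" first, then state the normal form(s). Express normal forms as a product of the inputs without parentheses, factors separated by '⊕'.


equal — both sides give t4 ⊕ t1 ⊕ t2 ⊕ t3

The first expression reduces to t4 ⊕ t1 ⊕ t2 ⊕ t3
The second expression reduces to t4 ⊕ t1 ⊕ t2 ⊕ t3
Both agree, so they are equal.


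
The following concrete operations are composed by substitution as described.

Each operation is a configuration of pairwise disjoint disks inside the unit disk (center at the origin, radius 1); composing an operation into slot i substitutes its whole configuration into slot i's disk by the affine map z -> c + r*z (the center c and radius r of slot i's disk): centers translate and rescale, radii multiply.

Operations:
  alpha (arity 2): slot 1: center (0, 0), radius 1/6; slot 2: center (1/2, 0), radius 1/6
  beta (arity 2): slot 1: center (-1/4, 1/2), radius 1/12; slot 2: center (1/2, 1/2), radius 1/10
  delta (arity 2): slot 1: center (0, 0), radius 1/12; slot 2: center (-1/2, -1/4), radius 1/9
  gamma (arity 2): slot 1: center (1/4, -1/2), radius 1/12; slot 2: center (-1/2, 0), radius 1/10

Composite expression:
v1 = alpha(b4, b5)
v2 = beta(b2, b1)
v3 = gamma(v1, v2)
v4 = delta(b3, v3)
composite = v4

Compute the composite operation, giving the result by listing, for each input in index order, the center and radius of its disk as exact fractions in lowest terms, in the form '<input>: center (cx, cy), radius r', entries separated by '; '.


b1: center (-11/20, -11/45), radius 1/900; b2: center (-67/120, -11/45), radius 1/1080; b3: center (0, 0), radius 1/12; b4: center (-17/36, -11/36), radius 1/648; b5: center (-101/216, -11/36), radius 1/648

Only the slot chain above each b matters under delta; compose those maps.
tracing b3 down its 1-map path: center (0, 0), radius 1/12
tracing b4 down its 3-map path: center (-17/36, -11/36), radius 1/648
tracing b5 down its 3-map path: center (-101/216, -11/36), radius 1/648
tracing b2 down its 3-map path: center (-67/120, -11/45), radius 1/1080
tracing b1 down its 3-map path: center (-11/20, -11/45), radius 1/900


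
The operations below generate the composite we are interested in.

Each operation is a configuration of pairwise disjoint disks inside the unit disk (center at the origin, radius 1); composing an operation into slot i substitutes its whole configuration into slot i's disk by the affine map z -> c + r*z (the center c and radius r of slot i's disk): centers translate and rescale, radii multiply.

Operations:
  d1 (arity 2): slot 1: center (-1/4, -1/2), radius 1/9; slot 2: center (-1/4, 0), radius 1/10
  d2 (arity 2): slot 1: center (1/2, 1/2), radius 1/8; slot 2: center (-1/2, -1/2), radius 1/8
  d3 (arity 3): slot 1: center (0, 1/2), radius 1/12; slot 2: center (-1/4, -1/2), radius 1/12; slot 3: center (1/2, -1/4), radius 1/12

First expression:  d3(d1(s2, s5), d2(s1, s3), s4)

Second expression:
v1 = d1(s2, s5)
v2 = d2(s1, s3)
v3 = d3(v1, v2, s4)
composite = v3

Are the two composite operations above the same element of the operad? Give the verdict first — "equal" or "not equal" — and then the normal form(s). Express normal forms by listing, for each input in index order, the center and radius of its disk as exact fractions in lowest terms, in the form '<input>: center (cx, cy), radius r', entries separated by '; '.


The first composite normalizes to s1: center (-5/24, -11/24), radius 1/96; s2: center (-1/48, 11/24), radius 1/108; s3: center (-7/24, -13/24), radius 1/96; s4: center (1/2, -1/4), radius 1/12; s5: center (-1/48, 1/2), radius 1/120
The second composite normalizes to s1: center (-5/24, -11/24), radius 1/96; s2: center (-1/48, 11/24), radius 1/108; s3: center (-7/24, -13/24), radius 1/96; s4: center (1/2, -1/4), radius 1/12; s5: center (-1/48, 1/2), radius 1/120
Same normal form: equal.

equal; the common form is s1: center (-5/24, -11/24), radius 1/96; s2: center (-1/48, 11/24), radius 1/108; s3: center (-7/24, -13/24), radius 1/96; s4: center (1/2, -1/4), radius 1/12; s5: center (-1/48, 1/2), radius 1/120


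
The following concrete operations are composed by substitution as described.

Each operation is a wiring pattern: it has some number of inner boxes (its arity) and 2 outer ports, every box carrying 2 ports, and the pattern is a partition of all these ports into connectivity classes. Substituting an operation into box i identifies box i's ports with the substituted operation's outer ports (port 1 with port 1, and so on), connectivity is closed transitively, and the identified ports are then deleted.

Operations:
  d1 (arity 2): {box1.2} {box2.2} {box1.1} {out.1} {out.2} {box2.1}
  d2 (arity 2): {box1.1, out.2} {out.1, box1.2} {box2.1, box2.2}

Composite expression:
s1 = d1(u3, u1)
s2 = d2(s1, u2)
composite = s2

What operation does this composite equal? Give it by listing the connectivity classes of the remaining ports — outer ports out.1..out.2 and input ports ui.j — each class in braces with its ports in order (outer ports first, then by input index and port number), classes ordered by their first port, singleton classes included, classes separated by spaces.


{out.1} {out.2} {u1.1} {u1.2} {u2.1, u2.2} {u3.1} {u3.2}

After gluing at d2, chains via deleted ports link the u-ports.
the subtree at d1 composes to {out.1} {out.2} {u1.1} {u1.2} {u3.1} {u3.2} on (u3, u1); out.j = own outer ports
the subtree at d2 composes to {out.1} {out.2} {u1.1} {u1.2} {u2.1, u2.2} {u3.1} {u3.2} on (u3, u1, u2); out.j = own outer ports


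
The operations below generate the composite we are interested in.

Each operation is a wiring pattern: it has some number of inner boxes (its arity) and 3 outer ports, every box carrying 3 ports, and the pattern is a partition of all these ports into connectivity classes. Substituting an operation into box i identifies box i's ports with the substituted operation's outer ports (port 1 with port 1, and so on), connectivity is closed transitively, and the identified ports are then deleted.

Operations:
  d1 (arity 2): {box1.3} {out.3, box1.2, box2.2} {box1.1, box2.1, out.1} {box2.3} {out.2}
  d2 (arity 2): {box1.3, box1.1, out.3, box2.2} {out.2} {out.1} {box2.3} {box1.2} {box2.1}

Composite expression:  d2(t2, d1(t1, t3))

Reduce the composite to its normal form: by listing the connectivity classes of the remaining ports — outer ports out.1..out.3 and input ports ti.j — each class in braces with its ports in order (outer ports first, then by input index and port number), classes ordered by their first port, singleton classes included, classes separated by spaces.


{out.1} {out.2} {out.3, t2.1, t2.3} {t1.1, t3.1} {t1.2, t3.2} {t1.3} {t2.2} {t3.3}

After gluing at d2, chains via deleted ports link the t-ports.
through d1, on inputs (t1, t3): {out.1, t1.1, t3.1} {out.2} {out.3, t1.2, t3.2} {t1.3} {t3.3} (out.j = stage outer ports)
through d2, on inputs (t2, t1, t3): {out.1} {out.2} {out.3, t2.1, t2.3} {t1.1, t3.1} {t1.2, t3.2} {t1.3} {t2.2} {t3.3} (out.j = stage outer ports)


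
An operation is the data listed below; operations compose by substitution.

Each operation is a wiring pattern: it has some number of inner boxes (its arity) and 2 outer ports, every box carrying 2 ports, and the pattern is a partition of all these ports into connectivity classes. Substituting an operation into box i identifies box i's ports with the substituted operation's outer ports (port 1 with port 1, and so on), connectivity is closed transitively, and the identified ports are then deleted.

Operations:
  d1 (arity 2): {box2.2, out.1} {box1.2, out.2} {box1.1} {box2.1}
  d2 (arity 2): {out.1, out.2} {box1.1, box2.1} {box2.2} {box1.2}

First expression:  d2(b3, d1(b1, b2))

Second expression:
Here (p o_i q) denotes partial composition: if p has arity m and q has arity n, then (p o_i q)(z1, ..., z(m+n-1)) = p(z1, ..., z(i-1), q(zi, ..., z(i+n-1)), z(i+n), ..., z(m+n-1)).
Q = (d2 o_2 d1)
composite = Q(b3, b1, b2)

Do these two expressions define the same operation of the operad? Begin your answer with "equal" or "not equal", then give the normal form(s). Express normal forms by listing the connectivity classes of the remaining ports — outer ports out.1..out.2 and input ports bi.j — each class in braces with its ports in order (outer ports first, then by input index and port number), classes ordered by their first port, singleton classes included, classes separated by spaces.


The first expression reduces to {out.1, out.2} {b1.1} {b1.2} {b2.1} {b2.2, b3.1} {b3.2}
The second expression reduces to {out.1, out.2} {b1.1} {b1.2} {b2.1} {b2.2, b3.1} {b3.2}
The normal forms match — equal.

equal — both sides give {out.1, out.2} {b1.1} {b1.2} {b2.1} {b2.2, b3.1} {b3.2}


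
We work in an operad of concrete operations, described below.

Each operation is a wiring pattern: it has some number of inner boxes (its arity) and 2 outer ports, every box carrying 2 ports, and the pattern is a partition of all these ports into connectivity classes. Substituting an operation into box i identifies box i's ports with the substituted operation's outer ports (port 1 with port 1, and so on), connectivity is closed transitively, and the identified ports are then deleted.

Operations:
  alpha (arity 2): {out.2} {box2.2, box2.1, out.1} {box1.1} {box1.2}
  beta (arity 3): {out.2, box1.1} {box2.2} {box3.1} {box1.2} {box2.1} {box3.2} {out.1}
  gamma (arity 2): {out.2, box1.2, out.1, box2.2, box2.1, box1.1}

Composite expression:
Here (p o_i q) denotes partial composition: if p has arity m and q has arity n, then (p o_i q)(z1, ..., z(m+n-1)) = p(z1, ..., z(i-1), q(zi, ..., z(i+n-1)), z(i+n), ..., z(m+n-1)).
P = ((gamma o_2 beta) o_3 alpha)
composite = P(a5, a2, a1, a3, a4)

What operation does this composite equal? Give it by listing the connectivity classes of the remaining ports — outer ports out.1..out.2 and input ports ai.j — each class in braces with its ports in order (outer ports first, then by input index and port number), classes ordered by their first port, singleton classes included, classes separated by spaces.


{out.1, out.2, a2.1, a5.1, a5.2} {a1.1} {a1.2} {a2.2} {a3.1, a3.2} {a4.1} {a4.2}

Two ports join when wires chain via gamma-identified ports.
stage alpha: inputs (a1, a3), connectivity {out.1, a3.1, a3.2} {out.2} {a1.1} {a1.2}, out.j its boundary
stage beta: inputs (a2, a1, a3, a4), connectivity {out.1} {out.2, a2.1} {a1.1} {a1.2} {a2.2} {a3.1, a3.2} {a4.1} {a4.2}, out.j its boundary
stage gamma: inputs (a5, a2, a1, a3, a4), connectivity {out.1, out.2, a2.1, a5.1, a5.2} {a1.1} {a1.2} {a2.2} {a3.1, a3.2} {a4.1} {a4.2}, out.j its boundary


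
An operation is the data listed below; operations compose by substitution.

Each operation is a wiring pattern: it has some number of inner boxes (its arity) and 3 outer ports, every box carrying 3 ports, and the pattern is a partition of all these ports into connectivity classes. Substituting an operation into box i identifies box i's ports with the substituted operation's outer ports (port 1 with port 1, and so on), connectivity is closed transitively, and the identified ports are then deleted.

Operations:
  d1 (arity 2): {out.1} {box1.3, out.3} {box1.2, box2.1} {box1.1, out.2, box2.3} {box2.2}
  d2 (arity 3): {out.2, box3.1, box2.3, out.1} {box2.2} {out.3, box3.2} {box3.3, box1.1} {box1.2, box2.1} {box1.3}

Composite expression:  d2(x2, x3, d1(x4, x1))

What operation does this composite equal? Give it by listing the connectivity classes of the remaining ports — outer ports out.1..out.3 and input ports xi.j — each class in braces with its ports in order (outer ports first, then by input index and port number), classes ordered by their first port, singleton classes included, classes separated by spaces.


{out.1, out.2, x3.3} {out.3, x1.3, x4.1} {x1.1, x4.2} {x1.2} {x2.1, x4.3} {x2.2, x3.1} {x2.3} {x3.2}

Treat the ports identified at d2 as solder joints: merge, then drop.
the subtree at d1 composes to {out.1} {out.2, x1.3, x4.1} {out.3, x4.3} {x1.1, x4.2} {x1.2} on (x4, x1); out.j = own outer ports
the subtree at d2 composes to {out.1, out.2, x3.3} {out.3, x1.3, x4.1} {x1.1, x4.2} {x1.2} {x2.1, x4.3} {x2.2, x3.1} {x2.3} {x3.2} on (x2, x3, x4, x1); out.j = own outer ports


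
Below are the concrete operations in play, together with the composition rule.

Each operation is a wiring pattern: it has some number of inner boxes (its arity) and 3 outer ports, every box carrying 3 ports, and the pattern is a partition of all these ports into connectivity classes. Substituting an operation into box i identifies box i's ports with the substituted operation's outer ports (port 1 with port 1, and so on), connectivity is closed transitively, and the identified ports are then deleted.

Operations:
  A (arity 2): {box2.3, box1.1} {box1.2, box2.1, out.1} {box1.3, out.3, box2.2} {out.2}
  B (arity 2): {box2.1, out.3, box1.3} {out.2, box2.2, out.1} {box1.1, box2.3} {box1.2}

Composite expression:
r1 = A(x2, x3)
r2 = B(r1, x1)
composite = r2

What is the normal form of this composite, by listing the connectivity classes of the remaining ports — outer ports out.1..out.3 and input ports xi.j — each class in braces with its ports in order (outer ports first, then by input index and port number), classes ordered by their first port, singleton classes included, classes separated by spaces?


{out.1, out.2, x1.2} {out.3, x1.1, x2.3, x3.2} {x1.3, x2.2, x3.1} {x2.1, x3.3}

Treat the ports identified at B as solder joints: merge, then drop.
composing A on (x2, x3), with out.j its own outer ports: {out.1, x2.2, x3.1} {out.2} {out.3, x2.3, x3.2} {x2.1, x3.3}
composing B on (x2, x3, x1), with out.j its own outer ports: {out.1, out.2, x1.2} {out.3, x1.1, x2.3, x3.2} {x1.3, x2.2, x3.1} {x2.1, x3.3}


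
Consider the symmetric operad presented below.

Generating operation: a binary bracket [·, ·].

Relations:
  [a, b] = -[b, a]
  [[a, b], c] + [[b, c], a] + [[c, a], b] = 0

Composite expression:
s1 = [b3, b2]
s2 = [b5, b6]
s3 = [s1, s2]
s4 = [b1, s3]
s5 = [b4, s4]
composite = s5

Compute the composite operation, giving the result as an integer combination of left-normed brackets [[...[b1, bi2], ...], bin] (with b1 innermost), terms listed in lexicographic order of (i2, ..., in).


[[[[[b1, b2], b3], b5], b6], b4] - [[[[[b1, b2], b3], b6], b5], b4] - [[[[[b1, b3], b2], b5], b6], b4] + [[[[[b1, b3], b2], b6], b5], b4] - [[[[[b1, b5], b6], b2], b3], b4] + [[[[[b1, b5], b6], b3], b2], b4] + [[[[[b1, b6], b5], b2], b3], b4] - [[[[[b1, b6], b5], b3], b2], b4]

Expand each bracket as ab - ba; the b1-initial words give the coefficients.
Composite bracket: [b4, [b1, [[b3, b2], [b5, b6]]]]
Under [a, b] = ab - ba we get 32 signed associative words (2^5 = 32).
The b1-initial words carry the normal form:
  word b1b2b3b5b6b4 has sign +1, contributing +[[[[[b1, b2], b3], b5], b6], b4]
  word b1b2b3b6b5b4 has sign -1, contributing -[[[[[b1, b2], b3], b6], b5], b4]
  word b1b3b2b5b6b4 has sign -1, contributing -[[[[[b1, b3], b2], b5], b6], b4]
  word b1b3b2b6b5b4 has sign +1, contributing +[[[[[b1, b3], b2], b6], b5], b4]
  word b1b5b6b2b3b4 has sign -1, contributing -[[[[[b1, b5], b6], b2], b3], b4]
  word b1b5b6b3b2b4 has sign +1, contributing +[[[[[b1, b5], b6], b3], b2], b4]
  word b1b6b5b2b3b4 has sign +1, contributing +[[[[[b1, b6], b5], b2], b3], b4]
  word b1b6b5b3b2b4 has sign -1, contributing -[[[[[b1, b6], b5], b3], b2], b4]


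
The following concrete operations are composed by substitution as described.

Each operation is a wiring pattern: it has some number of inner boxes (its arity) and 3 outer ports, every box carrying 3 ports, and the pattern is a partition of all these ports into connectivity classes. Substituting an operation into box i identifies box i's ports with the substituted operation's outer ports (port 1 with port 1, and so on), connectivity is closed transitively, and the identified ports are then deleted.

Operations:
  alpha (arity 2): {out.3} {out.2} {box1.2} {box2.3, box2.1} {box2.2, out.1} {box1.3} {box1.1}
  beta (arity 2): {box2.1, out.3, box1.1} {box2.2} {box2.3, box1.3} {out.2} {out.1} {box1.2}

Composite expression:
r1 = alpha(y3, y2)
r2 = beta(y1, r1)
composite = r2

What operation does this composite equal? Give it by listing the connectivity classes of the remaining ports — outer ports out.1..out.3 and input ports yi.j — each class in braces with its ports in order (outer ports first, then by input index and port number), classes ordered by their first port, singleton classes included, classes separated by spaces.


{out.1} {out.2} {out.3, y1.1, y2.2} {y1.2} {y1.3} {y2.1, y2.3} {y3.1} {y3.2} {y3.3}


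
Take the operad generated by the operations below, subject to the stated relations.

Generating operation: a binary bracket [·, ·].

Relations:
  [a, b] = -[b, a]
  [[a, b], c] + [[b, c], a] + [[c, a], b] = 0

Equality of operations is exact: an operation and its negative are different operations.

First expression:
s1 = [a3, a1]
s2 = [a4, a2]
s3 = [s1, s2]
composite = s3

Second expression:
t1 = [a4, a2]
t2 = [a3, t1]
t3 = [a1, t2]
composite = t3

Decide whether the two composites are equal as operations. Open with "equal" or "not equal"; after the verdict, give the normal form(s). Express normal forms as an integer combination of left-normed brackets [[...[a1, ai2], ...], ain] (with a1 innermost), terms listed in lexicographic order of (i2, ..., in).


not equal; first: [[[a1, a3], a2], a4] - [[[a1, a3], a4], a2]; second: [[[a1, a2], a4], a3] - [[[a1, a3], a2], a4] + [[[a1, a3], a4], a2] - [[[a1, a4], a2], a3]

In normal form, the first expression is [[[a1, a3], a2], a4] - [[[a1, a3], a4], a2]
In normal form, the second expression is [[[a1, a2], a4], a3] - [[[a1, a3], a2], a4] + [[[a1, a3], a4], a2] - [[[a1, a4], a2], a3]
They disagree, so not equal.


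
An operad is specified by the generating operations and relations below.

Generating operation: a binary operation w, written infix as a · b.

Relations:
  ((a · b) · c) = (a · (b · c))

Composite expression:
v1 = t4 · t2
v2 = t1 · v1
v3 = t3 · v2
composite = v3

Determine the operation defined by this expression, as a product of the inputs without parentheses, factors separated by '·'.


t3 · t1 · t4 · t2

All parenthesizations of w agree; list the t-inputs left to right.
(t4 · t2) collapses to t4 · t2
(t1 · (t4 · t2)) collapses to t1 · t4 · t2
(t3 · (t1 · (t4 · t2))) collapses to t3 · t1 · t4 · t2


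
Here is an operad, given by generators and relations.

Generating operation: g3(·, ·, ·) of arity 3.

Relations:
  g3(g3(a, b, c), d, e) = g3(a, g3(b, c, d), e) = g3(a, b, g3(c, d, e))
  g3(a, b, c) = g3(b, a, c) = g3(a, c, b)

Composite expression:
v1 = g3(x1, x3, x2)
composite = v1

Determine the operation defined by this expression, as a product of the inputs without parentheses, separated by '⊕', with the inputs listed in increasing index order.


x1 ⊕ x2 ⊕ x3

Key point: g3 commutes, so take the x-inputs in any fixed order.
g3(x1, x3, x2) collapses to x1 ⊕ x3 ⊕ x2
reordering the factors by index: x1 ⊕ x2 ⊕ x3


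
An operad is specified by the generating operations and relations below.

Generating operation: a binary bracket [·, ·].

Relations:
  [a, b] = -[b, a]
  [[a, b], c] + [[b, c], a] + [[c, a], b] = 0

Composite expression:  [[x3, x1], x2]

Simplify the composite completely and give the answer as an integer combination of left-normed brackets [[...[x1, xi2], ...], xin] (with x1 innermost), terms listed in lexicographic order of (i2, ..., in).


-[[x1, x3], x2]


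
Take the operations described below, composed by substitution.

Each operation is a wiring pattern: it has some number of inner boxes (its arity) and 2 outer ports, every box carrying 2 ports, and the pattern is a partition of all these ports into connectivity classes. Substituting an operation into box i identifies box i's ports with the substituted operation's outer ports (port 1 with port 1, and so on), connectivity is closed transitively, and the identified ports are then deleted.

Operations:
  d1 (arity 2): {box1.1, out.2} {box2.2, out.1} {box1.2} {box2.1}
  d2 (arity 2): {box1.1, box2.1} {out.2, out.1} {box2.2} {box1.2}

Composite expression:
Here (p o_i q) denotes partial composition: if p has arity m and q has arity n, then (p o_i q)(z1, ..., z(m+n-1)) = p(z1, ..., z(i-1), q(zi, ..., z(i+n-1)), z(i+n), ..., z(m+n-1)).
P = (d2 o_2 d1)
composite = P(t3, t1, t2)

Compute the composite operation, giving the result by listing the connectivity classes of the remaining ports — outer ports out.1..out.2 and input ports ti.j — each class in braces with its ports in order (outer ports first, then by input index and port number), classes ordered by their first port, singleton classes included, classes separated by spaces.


{out.1, out.2} {t1.1} {t1.2} {t2.1} {t2.2, t3.1} {t3.2}

Connectivity passes through glued d2-boundaries; trace each wire chain.
through d1, on inputs (t1, t2): {out.1, t2.2} {out.2, t1.1} {t1.2} {t2.1} (out.j = stage outer ports)
through d2, on inputs (t3, t1, t2): {out.1, out.2} {t1.1} {t1.2} {t2.1} {t2.2, t3.1} {t3.2} (out.j = stage outer ports)


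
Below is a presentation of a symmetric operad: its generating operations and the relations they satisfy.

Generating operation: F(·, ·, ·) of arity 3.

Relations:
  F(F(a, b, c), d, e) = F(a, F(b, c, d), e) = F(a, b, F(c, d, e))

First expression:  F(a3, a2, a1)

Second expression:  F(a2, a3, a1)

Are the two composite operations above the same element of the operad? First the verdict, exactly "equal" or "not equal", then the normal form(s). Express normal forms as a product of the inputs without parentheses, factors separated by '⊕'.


not equal; the first gives a3 ⊕ a2 ⊕ a1 and the second a2 ⊕ a3 ⊕ a1


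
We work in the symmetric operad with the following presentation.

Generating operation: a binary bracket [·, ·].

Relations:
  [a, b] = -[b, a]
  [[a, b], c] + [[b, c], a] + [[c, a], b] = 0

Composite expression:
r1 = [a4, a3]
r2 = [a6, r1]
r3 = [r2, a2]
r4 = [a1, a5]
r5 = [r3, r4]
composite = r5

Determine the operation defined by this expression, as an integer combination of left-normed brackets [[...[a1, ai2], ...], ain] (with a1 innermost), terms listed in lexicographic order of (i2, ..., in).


In the tensor algebra, words opening a1 carry the a1-anchored form.
Composite bracket: [[[a6, [a4, a3]], a2], [a1, a5]]
Each bracket splits as ab - ba, giving 32 signed words (2^5 = 32).
Keep just the words that open with a1:
  the word a1a5a2a3a4a6 carries sign +1 and contributes +[[[[[a1, a5], a2], a3], a4], a6]
  the word a1a5a2a4a3a6 carries sign -1 and contributes -[[[[[a1, a5], a2], a4], a3], a6]
  the word a1a5a2a6a3a4 carries sign -1 and contributes -[[[[[a1, a5], a2], a6], a3], a4]
  the word a1a5a2a6a4a3 carries sign +1 and contributes +[[[[[a1, a5], a2], a6], a4], a3]
  the word a1a5a3a4a6a2 carries sign -1 and contributes -[[[[[a1, a5], a3], a4], a6], a2]
  the word a1a5a4a3a6a2 carries sign +1 and contributes +[[[[[a1, a5], a4], a3], a6], a2]
  the word a1a5a6a3a4a2 carries sign +1 and contributes +[[[[[a1, a5], a6], a3], a4], a2]
  the word a1a5a6a4a3a2 carries sign -1 and contributes -[[[[[a1, a5], a6], a4], a3], a2]

[[[[[a1, a5], a2], a3], a4], a6] - [[[[[a1, a5], a2], a4], a3], a6] - [[[[[a1, a5], a2], a6], a3], a4] + [[[[[a1, a5], a2], a6], a4], a3] - [[[[[a1, a5], a3], a4], a6], a2] + [[[[[a1, a5], a4], a3], a6], a2] + [[[[[a1, a5], a6], a3], a4], a2] - [[[[[a1, a5], a6], a4], a3], a2]


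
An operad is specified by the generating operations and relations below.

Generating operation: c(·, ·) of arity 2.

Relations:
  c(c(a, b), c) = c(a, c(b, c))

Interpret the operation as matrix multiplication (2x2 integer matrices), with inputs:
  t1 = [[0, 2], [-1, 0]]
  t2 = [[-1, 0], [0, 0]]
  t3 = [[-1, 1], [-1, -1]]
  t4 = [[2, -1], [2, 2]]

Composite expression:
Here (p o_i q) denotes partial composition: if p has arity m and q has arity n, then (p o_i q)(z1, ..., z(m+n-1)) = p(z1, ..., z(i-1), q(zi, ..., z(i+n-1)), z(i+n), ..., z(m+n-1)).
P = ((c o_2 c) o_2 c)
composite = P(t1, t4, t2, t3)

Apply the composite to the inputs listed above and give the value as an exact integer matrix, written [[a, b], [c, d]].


[[4, -4], [-2, 2]]

c(t4, t2) = [[-2, 0], [-2, 0]]
c(c(t4, t2), t3) = [[2, -2], [2, -2]]
c(t1, c(c(t4, t2), t3)) = [[4, -4], [-2, 2]]


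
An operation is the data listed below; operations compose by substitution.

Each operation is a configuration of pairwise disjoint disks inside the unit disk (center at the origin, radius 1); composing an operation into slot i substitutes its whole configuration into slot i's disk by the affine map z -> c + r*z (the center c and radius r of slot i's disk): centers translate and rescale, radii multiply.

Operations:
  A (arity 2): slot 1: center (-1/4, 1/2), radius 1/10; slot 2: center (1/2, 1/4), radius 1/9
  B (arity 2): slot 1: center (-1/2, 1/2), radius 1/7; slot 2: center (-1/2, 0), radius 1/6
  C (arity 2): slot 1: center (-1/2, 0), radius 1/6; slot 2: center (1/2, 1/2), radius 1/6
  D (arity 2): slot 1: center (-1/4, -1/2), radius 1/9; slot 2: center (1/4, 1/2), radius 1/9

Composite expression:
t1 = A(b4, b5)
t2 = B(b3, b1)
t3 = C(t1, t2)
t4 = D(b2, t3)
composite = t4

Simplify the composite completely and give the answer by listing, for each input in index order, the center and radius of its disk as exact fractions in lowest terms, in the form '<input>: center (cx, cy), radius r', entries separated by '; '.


Follow each b-input down from D: c' goes to c + r*c', radius to r*r'.
input b2: applying the 1 nested substitution gives center (-1/4, -1/2), radius 1/9
input b4: applying the 3 nested substitutions gives center (41/216, 55/108), radius 1/540
input b5: applying the 3 nested substitutions gives center (11/54, 109/216), radius 1/486
input b3: applying the 3 nested substitutions gives center (8/27, 61/108), radius 1/378
input b1: applying the 3 nested substitutions gives center (8/27, 5/9), radius 1/324

b1: center (8/27, 5/9), radius 1/324; b2: center (-1/4, -1/2), radius 1/9; b3: center (8/27, 61/108), radius 1/378; b4: center (41/216, 55/108), radius 1/540; b5: center (11/54, 109/216), radius 1/486


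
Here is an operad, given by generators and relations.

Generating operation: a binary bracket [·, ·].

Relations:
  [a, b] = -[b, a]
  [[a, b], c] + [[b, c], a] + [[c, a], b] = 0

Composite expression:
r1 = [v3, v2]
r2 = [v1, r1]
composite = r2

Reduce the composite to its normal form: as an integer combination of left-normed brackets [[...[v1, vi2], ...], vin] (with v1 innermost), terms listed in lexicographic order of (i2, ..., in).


-[[v1, v2], v3] + [[v1, v3], v2]

A multilinear Lie element is pinned by v1-initial words (v1 innermost).
Composite bracket: [v1, [v3, v2]]
The bracket unfolds into 4 signed words via [a, b] = ab - ba (2^2 = 4).
Only words starting with v1 matter:
  word v1v2v3 has sign -1, contributing -[[v1, v2], v3]
  word v1v3v2 has sign +1, contributing +[[v1, v3], v2]


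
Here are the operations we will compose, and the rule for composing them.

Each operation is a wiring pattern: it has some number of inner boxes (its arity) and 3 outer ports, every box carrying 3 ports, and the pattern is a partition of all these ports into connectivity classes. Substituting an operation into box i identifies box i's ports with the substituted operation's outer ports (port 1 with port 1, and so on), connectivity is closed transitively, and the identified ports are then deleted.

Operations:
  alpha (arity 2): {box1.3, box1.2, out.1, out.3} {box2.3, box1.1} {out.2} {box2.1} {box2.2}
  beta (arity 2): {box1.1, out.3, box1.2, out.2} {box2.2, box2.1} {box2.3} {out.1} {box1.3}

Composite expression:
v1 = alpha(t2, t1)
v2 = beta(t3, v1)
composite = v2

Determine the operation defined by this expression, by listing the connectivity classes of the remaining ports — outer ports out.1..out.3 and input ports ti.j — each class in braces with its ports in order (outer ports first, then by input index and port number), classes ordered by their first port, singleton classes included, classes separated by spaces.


{out.1} {out.2, out.3, t3.1, t3.2} {t1.1} {t1.2} {t1.3, t2.1} {t2.2, t2.3} {t3.3}


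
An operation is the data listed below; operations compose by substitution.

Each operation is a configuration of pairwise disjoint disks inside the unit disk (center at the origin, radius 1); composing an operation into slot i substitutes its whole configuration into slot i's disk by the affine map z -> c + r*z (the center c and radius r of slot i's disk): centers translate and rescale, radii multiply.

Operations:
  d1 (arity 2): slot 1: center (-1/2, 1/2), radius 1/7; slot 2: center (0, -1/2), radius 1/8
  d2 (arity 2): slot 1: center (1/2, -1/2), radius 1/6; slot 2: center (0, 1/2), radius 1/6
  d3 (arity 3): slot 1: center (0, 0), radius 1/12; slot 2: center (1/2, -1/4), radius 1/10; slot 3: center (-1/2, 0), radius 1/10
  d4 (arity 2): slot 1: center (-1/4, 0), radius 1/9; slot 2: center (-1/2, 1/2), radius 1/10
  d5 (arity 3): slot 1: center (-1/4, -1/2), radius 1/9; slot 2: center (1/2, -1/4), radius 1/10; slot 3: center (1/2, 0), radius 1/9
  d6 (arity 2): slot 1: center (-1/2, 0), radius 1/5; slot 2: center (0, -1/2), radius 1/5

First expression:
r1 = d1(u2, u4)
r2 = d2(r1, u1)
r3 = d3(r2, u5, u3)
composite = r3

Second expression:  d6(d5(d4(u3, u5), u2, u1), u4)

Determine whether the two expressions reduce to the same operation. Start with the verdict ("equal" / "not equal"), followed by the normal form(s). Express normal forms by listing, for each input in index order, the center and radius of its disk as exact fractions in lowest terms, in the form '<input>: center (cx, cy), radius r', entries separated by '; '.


not equal; first: u1: center (0, 1/24), radius 1/72; u2: center (5/144, -5/144), radius 1/504; u3: center (-1/2, 0), radius 1/10; u4: center (1/24, -7/144), radius 1/576; u5: center (1/2, -1/4), radius 1/10; second: u1: center (-2/5, 0), radius 1/45; u2: center (-2/5, -1/20), radius 1/50; u3: center (-5/9, -1/10), radius 1/405; u4: center (0, -1/2), radius 1/5; u5: center (-101/180, -4/45), radius 1/450


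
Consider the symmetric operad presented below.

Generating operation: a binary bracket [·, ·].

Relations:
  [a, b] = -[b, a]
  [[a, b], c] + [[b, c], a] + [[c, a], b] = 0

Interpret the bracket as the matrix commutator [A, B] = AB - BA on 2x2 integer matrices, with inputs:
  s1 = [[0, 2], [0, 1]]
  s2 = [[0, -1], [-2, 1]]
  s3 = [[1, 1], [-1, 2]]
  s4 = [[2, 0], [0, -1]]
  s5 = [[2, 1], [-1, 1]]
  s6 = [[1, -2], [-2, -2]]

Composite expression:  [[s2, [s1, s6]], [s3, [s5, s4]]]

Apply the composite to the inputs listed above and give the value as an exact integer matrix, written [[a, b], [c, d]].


[[-30, -84], [-204, 30]]

[s1, s6] = [[-4, -4], [-2, 4]]
[s2, [s1, s6]] = [[-6, -4], [14, 6]]
[s5, s4] = [[0, -3], [-3, 0]]
[s3, [s5, s4]] = [[-6, 3], [-3, 6]]
[[s2, [s1, s6]], [s3, [s5, s4]]] = [[-30, -84], [-204, 30]]
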